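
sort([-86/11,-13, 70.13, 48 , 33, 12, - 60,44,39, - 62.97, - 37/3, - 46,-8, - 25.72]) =[ - 62.97, - 60, - 46, - 25.72,-13, - 37/3, - 8,-86/11,12, 33, 39, 44, 48,70.13 ] 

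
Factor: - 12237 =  - 3^1*4079^1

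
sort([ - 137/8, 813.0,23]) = [ - 137/8,23, 813.0]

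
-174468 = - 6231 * 28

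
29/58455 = 29/58455   =  0.00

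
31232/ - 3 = - 31232/3 = -10410.67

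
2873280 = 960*2993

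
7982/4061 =7982/4061 = 1.97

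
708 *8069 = 5712852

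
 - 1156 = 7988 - 9144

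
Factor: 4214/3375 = 2^1*3^(- 3)*5^( - 3 )*7^2*43^1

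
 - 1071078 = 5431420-6502498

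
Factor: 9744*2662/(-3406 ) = -12969264/1703 = - 2^4*3^1*7^1*11^3 * 13^(-1)* 29^1 *131^(-1) 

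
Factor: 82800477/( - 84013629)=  - 27600159/28004543  =  - 3^1 * 7^( - 1)*4000649^( - 1 )*9200053^1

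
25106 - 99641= - 74535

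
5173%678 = 427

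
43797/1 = 43797=43797.00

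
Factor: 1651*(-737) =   -  11^1*13^1*67^1 * 127^1 = - 1216787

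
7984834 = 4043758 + 3941076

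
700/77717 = 700/77717 = 0.01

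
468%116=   4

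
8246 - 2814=5432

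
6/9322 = 3/4661 = 0.00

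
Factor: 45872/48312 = 2^1*3^( - 2)*11^(-1 ) * 47^1  =  94/99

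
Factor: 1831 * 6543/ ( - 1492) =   -  11980233/1492= -2^ ( - 2) * 3^2*373^( - 1 ) * 727^1*1831^1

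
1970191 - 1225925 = 744266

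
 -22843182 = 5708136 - 28551318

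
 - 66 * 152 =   -  10032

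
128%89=39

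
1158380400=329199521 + 829180879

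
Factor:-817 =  - 19^1*43^1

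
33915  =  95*357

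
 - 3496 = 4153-7649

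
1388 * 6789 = 9423132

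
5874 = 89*66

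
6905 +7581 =14486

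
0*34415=0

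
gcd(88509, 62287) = 1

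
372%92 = 4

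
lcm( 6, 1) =6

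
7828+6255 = 14083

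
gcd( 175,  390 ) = 5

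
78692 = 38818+39874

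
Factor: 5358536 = 2^3*17^1*31^2 *41^1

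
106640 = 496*215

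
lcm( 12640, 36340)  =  290720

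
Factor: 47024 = 2^4*2939^1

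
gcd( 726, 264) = 66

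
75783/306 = 25261/102 = 247.66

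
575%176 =47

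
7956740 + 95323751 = 103280491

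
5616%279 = 36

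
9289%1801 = 284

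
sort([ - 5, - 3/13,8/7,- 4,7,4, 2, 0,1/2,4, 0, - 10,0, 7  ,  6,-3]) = [ - 10, - 5, - 4  , -3 , - 3/13 , 0,0 , 0,1/2, 8/7,2,4, 4, 6,7, 7] 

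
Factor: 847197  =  3^2*13^2*557^1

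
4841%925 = 216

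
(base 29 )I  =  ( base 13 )15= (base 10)18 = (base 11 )17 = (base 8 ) 22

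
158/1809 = 158/1809= 0.09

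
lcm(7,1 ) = 7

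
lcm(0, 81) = 0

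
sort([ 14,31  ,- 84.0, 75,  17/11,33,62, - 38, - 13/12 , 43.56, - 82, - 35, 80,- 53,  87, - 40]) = [-84.0,- 82, - 53, - 40 , - 38, - 35,- 13/12,17/11,14,31 , 33,43.56,62, 75, 80,87]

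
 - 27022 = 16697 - 43719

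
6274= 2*3137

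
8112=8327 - 215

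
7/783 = 7/783 = 0.01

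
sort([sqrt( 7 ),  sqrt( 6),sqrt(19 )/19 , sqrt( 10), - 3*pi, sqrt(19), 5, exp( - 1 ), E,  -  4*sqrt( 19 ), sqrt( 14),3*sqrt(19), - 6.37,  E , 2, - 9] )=[ - 4*sqrt( 19 ) , - 3 * pi, - 9, - 6.37, sqrt(19 )/19 , exp( - 1), 2 , sqrt( 6 ),  sqrt( 7 ),E,E,sqrt( 10) , sqrt(14 ), sqrt( 19), 5,  3*sqrt(19 )]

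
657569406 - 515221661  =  142347745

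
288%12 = 0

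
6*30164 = 180984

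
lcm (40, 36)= 360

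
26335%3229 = 503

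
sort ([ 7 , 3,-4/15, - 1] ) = [ - 1, - 4/15,  3,7] 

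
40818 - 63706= - 22888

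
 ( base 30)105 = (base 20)255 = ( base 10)905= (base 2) 1110001001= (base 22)1j3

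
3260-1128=2132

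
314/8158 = 157/4079 = 0.04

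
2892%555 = 117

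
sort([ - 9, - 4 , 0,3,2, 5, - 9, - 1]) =[-9, - 9, - 4, - 1,0, 2, 3, 5] 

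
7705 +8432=16137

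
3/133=3/133 = 0.02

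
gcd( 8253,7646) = 1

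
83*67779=5625657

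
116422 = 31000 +85422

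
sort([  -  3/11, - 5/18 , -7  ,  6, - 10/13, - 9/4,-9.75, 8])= [ - 9.75, - 7, - 9/4, -10/13, - 5/18, - 3/11, 6 , 8 ] 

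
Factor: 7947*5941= 3^2*13^1 * 457^1*883^1 = 47213127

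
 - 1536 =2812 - 4348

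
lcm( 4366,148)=8732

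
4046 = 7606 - 3560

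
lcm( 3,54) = 54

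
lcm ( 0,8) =0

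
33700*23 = 775100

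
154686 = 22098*7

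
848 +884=1732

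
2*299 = 598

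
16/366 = 8/183=0.04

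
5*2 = 10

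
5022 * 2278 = 11440116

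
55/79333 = 55/79333 = 0.00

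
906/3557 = 906/3557  =  0.25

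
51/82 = 51/82 = 0.62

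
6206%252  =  158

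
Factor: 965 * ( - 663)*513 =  - 328214835 = -  3^4* 5^1*13^1 * 17^1*19^1 * 193^1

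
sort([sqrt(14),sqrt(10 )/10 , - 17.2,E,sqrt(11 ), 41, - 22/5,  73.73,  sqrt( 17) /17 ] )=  [ - 17.2,-22/5, sqrt(17) /17,sqrt( 10 )/10, E,sqrt(11 ) , sqrt( 14), 41,  73.73 ] 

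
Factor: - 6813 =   -  3^2* 757^1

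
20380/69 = 295 + 25/69 = 295.36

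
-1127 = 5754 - 6881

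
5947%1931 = 154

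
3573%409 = 301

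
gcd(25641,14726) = 37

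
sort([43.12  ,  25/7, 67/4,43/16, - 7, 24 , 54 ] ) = [ - 7 , 43/16, 25/7, 67/4, 24, 43.12, 54]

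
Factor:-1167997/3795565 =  - 5^(  -  1 )*47^1*24851^1*759113^( - 1 )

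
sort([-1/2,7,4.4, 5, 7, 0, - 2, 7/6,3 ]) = [ - 2, - 1/2,0, 7/6 , 3,4.4, 5, 7,7]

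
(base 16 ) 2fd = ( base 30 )pf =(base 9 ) 1040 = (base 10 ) 765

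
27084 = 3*9028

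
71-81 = - 10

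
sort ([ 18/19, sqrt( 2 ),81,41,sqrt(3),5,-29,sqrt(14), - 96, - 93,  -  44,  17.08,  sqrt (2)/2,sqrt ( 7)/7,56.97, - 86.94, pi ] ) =[ - 96, - 93,  -  86.94,-44,  -  29,sqrt( 7)/7, sqrt(2)/2, 18/19,sqrt( 2) , sqrt(3 ),pi,sqrt(14) , 5, 17.08,41,56.97, 81]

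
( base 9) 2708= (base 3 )2210022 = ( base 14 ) a53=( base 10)2033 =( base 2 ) 11111110001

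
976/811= 976/811 = 1.20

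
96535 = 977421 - 880886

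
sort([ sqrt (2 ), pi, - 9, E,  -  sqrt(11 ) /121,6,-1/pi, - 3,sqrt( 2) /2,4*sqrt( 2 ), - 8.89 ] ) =[ - 9 , - 8.89,  -  3, - 1/pi,  -  sqrt( 11)/121,sqrt( 2)/2,sqrt ( 2 ),E,pi, 4*sqrt( 2 ),6]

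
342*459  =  156978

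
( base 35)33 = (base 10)108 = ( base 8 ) 154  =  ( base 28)3O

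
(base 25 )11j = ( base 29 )n2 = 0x29d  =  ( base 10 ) 669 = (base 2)1010011101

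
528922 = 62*8531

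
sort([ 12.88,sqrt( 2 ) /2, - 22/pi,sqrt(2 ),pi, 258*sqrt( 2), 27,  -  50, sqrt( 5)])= [ - 50,-22/pi,  sqrt( 2 ) /2, sqrt(2 ),sqrt( 5),  pi, 12.88,27, 258*sqrt(2 )]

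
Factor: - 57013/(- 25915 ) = 5^( - 1)*11^1 = 11/5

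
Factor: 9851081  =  9851081^1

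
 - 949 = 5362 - 6311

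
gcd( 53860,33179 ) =1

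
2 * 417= 834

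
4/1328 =1/332 = 0.00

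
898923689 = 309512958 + 589410731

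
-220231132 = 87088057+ - 307319189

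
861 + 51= 912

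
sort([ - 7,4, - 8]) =[ - 8, - 7, 4 ] 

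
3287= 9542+  -  6255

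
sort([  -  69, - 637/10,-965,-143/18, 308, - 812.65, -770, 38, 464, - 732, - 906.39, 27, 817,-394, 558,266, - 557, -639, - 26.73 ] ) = [ - 965,- 906.39, - 812.65,  -  770, - 732,-639, - 557, - 394 , - 69, - 637/10, - 26.73, - 143/18, 27, 38, 266, 308, 464, 558, 817 ] 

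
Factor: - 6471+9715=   3244 = 2^2*811^1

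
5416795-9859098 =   -  4442303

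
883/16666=883/16666=0.05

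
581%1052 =581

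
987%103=60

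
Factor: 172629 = 3^2*19181^1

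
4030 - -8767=12797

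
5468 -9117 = -3649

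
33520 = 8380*4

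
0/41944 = 0 = 0.00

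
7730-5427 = 2303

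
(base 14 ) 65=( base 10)89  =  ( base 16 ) 59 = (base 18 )4H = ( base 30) 2T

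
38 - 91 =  - 53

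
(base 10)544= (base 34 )g0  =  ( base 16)220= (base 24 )mg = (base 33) GG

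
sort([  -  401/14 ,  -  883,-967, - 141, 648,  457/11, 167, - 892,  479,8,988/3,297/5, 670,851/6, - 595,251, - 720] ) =[- 967, - 892,-883, -720,-595, - 141,-401/14,8,457/11,297/5, 851/6,  167, 251,988/3, 479,648 , 670] 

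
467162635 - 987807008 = - 520644373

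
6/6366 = 1/1061 = 0.00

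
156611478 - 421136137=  - 264524659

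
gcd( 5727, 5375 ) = 1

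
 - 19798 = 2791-22589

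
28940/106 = 14470/53 = 273.02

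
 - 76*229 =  - 17404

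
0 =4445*0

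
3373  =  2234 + 1139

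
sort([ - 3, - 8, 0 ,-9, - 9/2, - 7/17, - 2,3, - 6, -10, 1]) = [ - 10, - 9,-8,- 6,-9/2, - 3, -2, - 7/17 , 0,1, 3 ]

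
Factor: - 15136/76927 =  - 352/1789=- 2^5*11^1*1789^(-1) 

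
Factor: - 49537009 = -19^1 * 23^1*113357^1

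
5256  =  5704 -448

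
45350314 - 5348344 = 40001970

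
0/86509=0 = 0.00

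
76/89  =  76/89=0.85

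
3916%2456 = 1460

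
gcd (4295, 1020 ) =5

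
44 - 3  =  41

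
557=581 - 24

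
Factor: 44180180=2^2*5^1*11^1*409^1 *491^1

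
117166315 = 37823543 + 79342772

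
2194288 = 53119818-50925530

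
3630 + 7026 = 10656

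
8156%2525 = 581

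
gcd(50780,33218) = 2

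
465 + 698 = 1163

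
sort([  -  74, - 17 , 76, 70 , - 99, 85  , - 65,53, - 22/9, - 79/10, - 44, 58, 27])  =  [ -99, - 74, - 65, - 44, - 17, - 79/10, - 22/9, 27, 53,58, 70,76,85 ] 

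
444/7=63 + 3/7= 63.43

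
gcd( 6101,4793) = 1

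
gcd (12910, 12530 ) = 10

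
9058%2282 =2212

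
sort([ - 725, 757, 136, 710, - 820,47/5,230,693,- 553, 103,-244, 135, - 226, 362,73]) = [ - 820 , - 725,-553,- 244, -226, 47/5, 73,103,  135, 136,230,  362,693, 710, 757 ]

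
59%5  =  4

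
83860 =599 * 140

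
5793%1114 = 223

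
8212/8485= 8212/8485  =  0.97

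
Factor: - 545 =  - 5^1*109^1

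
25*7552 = 188800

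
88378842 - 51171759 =37207083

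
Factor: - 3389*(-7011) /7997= 3^2*11^( - 1) *19^1*41^1*727^(-1)*3389^1 = 23760279/7997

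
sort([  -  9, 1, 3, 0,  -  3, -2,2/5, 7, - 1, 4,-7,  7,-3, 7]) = [ - 9 , - 7, - 3, - 3, - 2 , - 1,0,2/5, 1, 3, 4, 7, 7, 7 ] 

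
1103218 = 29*38042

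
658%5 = 3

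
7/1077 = 7/1077=0.01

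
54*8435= 455490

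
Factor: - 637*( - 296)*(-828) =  - 2^5*3^2*7^2 * 13^1* 23^1*37^1 = -  156121056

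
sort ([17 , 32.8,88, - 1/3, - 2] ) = [ - 2, - 1/3  ,  17, 32.8,88]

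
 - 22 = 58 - 80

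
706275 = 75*9417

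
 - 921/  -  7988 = 921/7988 = 0.12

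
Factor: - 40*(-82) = 3280= 2^4 *5^1*41^1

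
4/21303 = 4/21303 = 0.00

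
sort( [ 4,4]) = [ 4 , 4]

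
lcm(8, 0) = 0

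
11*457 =5027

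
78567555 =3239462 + 75328093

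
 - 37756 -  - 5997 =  - 31759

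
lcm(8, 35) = 280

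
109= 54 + 55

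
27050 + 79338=106388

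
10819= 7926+2893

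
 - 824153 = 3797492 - 4621645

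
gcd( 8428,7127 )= 1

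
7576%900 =376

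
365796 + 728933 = 1094729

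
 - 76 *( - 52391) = 3981716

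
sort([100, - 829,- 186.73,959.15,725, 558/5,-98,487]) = [ - 829,  -  186.73, - 98,  100,558/5  ,  487, 725 , 959.15 ]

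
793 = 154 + 639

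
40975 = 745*55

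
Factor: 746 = 2^1*373^1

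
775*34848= 27007200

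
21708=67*324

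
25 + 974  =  999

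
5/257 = 5/257 = 0.02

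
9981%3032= 885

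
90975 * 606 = 55130850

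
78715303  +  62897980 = 141613283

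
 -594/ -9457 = 594/9457 = 0.06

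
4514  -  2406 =2108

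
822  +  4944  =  5766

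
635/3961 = 635/3961 = 0.16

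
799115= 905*883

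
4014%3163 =851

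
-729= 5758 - 6487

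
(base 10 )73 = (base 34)25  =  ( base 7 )133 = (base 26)2l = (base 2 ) 1001001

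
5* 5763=28815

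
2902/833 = 2902/833 = 3.48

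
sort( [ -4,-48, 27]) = [  -  48,-4,27]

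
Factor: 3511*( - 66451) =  - 233309461 = - 7^1*11^1*863^1*3511^1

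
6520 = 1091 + 5429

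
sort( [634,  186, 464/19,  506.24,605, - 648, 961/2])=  [-648, 464/19,186, 961/2,  506.24,605,634 ] 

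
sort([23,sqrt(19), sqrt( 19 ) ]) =[sqrt(19),sqrt (19 ),23] 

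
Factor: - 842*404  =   - 340168 = -2^3*101^1*421^1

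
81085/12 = 81085/12 = 6757.08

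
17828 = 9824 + 8004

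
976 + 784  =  1760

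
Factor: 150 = 2^1* 3^1*5^2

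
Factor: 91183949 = 91183949^1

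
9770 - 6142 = 3628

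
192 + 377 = 569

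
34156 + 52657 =86813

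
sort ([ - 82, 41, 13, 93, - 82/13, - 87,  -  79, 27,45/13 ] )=[-87, - 82,-79, - 82/13,45/13  ,  13,27,41,93]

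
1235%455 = 325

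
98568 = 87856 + 10712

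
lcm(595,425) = 2975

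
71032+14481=85513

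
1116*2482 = 2769912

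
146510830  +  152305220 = 298816050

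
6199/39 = 6199/39 = 158.95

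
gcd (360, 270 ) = 90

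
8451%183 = 33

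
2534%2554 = 2534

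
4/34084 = 1/8521 = 0.00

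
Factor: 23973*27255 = 653384115 =3^2*5^1*23^1 * 61^1 * 79^1*131^1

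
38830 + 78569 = 117399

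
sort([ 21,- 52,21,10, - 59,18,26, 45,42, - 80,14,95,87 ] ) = [ - 80,  -  59, - 52, 10,14,  18,21, 21,26,42,45,87 , 95 ] 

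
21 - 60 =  - 39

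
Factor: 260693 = 103^1*2531^1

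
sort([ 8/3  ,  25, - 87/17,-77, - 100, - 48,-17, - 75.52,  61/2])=[ - 100,- 77,-75.52, - 48,-17, - 87/17,8/3, 25,61/2]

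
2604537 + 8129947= 10734484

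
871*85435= 74413885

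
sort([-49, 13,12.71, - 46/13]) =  [-49, - 46/13, 12.71,13 ]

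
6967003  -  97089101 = - 90122098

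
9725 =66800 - 57075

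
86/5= 17 + 1/5 = 17.20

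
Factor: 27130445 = 5^1*317^1 * 17117^1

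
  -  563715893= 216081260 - 779797153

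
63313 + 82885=146198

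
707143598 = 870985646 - 163842048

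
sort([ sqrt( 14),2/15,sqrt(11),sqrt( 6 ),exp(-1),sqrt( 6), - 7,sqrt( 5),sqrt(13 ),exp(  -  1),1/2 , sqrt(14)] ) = [-7, 2/15,exp( - 1),exp( - 1),1/2, sqrt( 5), sqrt(  6) , sqrt(6 ), sqrt(11) , sqrt(13),sqrt( 14), sqrt(14 ) ]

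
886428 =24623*36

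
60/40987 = 60/40987  =  0.00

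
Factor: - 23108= - 2^2 * 53^1*109^1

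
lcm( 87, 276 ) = 8004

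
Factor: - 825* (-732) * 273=2^2 * 3^3*5^2*7^1 * 11^1*13^1 * 61^1 =164864700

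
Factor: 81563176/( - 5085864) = - 10195397/635733 =- 3^( - 2) * 7^(-1)* 10091^ ( - 1)*10195397^1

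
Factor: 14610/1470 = 7^(- 2 )*487^1 = 487/49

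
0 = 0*97044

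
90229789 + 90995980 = 181225769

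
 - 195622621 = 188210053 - 383832674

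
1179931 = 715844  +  464087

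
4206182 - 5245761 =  - 1039579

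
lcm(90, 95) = 1710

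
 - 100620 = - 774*130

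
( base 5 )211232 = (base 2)1101110011011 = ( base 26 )abl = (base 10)7067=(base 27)9ik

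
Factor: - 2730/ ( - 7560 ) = 2^( - 2)*3^( - 2)*13^1 = 13/36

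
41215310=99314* 415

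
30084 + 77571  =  107655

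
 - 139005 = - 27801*5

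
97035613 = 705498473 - 608462860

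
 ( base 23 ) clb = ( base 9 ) 10342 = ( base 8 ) 15272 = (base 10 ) 6842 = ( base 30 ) 7i2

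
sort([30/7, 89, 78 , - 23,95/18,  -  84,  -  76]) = [ - 84, - 76 ,  -  23, 30/7,95/18,78, 89 ]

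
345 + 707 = 1052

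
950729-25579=925150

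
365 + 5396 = 5761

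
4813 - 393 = 4420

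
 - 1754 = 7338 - 9092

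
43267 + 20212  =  63479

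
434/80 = 217/40 = 5.42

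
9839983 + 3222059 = 13062042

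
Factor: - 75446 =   -  2^1*7^1*17^1*317^1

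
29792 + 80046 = 109838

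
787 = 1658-871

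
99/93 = 33/31 = 1.06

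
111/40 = 111/40 = 2.77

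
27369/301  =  27369/301 = 90.93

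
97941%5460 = 5121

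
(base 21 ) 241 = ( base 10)967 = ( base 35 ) RM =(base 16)3C7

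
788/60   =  13+2/15  =  13.13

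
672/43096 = 84/5387 = 0.02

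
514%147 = 73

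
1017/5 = 1017/5 = 203.40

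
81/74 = 81/74 = 1.09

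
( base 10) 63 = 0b111111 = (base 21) 30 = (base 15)43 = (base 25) 2d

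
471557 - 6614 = 464943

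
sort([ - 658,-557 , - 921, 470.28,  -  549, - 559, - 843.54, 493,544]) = [ - 921, - 843.54 , - 658, - 559, - 557 , - 549, 470.28, 493,544]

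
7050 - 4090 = 2960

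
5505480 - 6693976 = -1188496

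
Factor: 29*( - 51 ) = - 1479 = - 3^1 * 17^1*29^1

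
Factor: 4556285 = 5^1 *83^1 *10979^1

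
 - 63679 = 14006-77685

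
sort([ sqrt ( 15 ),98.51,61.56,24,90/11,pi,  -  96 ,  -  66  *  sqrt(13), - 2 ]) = [-66*sqrt( 13) , - 96, - 2,pi,sqrt(15 ), 90/11, 24,61.56,  98.51]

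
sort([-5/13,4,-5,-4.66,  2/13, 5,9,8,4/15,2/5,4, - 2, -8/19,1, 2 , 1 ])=[ -5,-4.66,- 2,-8/19, - 5/13,2/13, 4/15,  2/5, 1, 1 , 2, 4,4,5,8,9]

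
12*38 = 456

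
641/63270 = 641/63270 = 0.01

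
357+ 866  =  1223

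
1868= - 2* ( - 934)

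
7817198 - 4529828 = 3287370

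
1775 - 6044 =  - 4269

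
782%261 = 260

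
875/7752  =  875/7752 = 0.11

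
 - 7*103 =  - 721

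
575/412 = 1 + 163/412 =1.40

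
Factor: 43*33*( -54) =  - 76626 = - 2^1*3^4*11^1 * 43^1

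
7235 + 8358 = 15593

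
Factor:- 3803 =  - 3803^1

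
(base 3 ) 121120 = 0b110111111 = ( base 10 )447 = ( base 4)12333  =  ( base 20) 127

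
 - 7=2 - 9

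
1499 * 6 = 8994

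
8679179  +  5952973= 14632152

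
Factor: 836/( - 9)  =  -2^2*3^( - 2)*11^1*19^1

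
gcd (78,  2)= 2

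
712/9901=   712/9901  =  0.07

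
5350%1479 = 913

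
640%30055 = 640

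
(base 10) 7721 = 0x1e29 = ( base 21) hae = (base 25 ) C8L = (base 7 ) 31340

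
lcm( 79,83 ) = 6557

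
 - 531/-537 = 177/179  =  0.99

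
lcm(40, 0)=0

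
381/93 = 4 + 3/31   =  4.10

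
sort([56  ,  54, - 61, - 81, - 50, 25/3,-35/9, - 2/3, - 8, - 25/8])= [ - 81,-61, - 50, - 8, - 35/9,-25/8, - 2/3,25/3,54,56] 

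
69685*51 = 3553935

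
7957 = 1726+6231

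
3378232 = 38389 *88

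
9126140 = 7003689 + 2122451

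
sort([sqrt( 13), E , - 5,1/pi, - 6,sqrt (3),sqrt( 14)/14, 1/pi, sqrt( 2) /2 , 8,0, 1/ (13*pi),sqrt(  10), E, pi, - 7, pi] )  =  [ - 7,  -  6, - 5, 0, 1/(13*pi),sqrt(14) /14, 1/pi, 1/pi, sqrt( 2) /2, sqrt(3 ),E,E, pi , pi, sqrt(10 ), sqrt( 13),8 ] 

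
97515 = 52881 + 44634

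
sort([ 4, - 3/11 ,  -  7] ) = [-7, - 3/11,  4 ]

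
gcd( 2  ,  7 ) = 1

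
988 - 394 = 594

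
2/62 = 1/31= 0.03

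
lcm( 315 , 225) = 1575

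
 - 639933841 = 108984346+  -  748918187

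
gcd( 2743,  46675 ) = 1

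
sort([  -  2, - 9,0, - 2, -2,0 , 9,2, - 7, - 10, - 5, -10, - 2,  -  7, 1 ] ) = [ - 10, - 10, - 9, - 7, - 7,- 5, - 2, - 2, - 2, - 2, 0,0, 1, 2, 9 ] 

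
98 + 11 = 109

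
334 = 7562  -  7228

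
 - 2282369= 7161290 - 9443659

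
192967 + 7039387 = 7232354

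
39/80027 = 39/80027=0.00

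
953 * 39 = 37167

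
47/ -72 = -1  +  25/72 = - 0.65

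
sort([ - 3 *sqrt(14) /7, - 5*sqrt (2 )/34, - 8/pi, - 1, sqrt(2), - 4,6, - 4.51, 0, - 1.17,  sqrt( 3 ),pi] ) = [ - 4.51, - 4,-8/pi,- 3*sqrt(14 )/7, - 1.17, - 1, - 5* sqrt( 2) /34,0, sqrt(2 ),sqrt(3),pi , 6 ]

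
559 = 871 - 312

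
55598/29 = 55598/29 = 1917.17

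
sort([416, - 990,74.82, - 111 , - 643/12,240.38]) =[- 990, - 111, - 643/12, 74.82, 240.38, 416 ] 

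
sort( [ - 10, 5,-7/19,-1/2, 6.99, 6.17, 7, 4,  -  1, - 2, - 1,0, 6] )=[-10, - 2, - 1 ,-1, -1/2, - 7/19,0, 4, 5,6,6.17,6.99 , 7]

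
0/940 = 0= 0.00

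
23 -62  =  -39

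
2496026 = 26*96001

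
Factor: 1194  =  2^1*3^1 * 199^1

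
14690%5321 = 4048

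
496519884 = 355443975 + 141075909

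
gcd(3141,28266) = 3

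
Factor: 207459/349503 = 111/187= 3^1*11^(- 1 )* 17^( - 1 )*37^1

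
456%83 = 41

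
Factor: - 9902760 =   -  2^3*3^1 *5^1*7^1*11789^1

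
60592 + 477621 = 538213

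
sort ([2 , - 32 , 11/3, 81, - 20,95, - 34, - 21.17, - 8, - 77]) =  [-77,  -  34,-32, - 21.17,-20,  -  8, 2, 11/3, 81,  95 ]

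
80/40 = 2= 2.00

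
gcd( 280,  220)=20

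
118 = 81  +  37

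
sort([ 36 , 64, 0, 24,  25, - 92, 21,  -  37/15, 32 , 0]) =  [ - 92, - 37/15, 0, 0, 21, 24, 25, 32,36,  64]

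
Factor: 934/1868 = 1/2 = 2^( - 1) 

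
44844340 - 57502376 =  - 12658036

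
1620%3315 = 1620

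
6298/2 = 3149=3149.00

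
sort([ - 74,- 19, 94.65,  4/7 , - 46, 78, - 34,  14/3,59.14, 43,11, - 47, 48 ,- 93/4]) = [ - 74,-47, - 46 , - 34, - 93/4, - 19,4/7, 14/3,  11, 43, 48,59.14,78,  94.65]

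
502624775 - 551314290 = - 48689515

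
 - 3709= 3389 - 7098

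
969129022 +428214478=1397343500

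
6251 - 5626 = 625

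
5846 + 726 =6572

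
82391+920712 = 1003103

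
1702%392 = 134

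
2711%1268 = 175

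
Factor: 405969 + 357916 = 5^1 *152777^1 = 763885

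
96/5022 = 16/837  =  0.02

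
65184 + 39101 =104285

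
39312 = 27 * 1456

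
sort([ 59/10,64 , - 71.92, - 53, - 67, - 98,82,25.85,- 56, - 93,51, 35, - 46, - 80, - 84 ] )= [ - 98, - 93, - 84, - 80, - 71.92, - 67,  -  56, - 53, - 46,59/10, 25.85,35,51, 64,82 ] 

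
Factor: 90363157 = 90363157^1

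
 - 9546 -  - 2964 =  - 6582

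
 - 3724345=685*( - 5437)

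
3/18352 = 3/18352= 0.00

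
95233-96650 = - 1417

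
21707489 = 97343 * 223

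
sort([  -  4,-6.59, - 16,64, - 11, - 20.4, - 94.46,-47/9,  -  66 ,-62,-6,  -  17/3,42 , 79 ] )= [ - 94.46,-66, - 62,  -  20.4 , - 16,-11 , - 6.59, - 6, - 17/3, -47/9, - 4,  42,64,79 ] 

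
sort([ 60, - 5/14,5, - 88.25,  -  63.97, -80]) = [ - 88.25,-80 , - 63.97, - 5/14, 5,60]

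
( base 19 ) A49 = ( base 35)30k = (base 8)7157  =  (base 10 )3695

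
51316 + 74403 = 125719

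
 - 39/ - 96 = 13/32 = 0.41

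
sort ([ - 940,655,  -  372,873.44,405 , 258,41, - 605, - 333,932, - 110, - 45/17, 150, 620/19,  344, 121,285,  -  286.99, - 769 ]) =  [ - 940, - 769, -605 , - 372, - 333 , - 286.99, - 110, - 45/17,620/19, 41,121 , 150, 258,285,344 , 405, 655,873.44, 932]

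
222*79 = 17538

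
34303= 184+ 34119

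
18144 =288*63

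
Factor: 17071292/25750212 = 4267823/6437553 = 3^( - 1)*7^1*31^( - 1)*239^1*2551^1*69221^( - 1 )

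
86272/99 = 86272/99 = 871.43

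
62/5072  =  31/2536 = 0.01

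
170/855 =34/171= 0.20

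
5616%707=667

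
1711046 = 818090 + 892956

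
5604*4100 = 22976400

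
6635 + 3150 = 9785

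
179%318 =179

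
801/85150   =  801/85150= 0.01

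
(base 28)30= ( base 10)84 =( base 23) 3F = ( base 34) 2G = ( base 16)54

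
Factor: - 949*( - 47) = 13^1*47^1*73^1 = 44603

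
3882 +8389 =12271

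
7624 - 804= 6820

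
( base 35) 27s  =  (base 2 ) 101010100011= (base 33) 2gh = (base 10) 2723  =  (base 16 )AA3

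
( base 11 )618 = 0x2E9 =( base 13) 454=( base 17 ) 29E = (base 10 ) 745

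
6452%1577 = 144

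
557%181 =14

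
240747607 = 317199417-76451810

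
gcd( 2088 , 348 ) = 348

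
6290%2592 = 1106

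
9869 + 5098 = 14967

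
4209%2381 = 1828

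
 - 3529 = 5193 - 8722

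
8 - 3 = 5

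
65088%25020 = 15048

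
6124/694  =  8+286/347 = 8.82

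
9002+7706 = 16708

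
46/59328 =23/29664 = 0.00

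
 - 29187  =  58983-88170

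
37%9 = 1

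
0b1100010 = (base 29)3B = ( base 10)98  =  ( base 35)2s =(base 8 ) 142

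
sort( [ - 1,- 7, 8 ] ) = [ - 7, - 1,8]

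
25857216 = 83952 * 308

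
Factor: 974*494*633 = 304571748 = 2^2*3^1*13^1*19^1*211^1 * 487^1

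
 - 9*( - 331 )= 2979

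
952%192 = 184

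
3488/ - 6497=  - 3488/6497 = - 0.54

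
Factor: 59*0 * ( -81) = 0  =  0^1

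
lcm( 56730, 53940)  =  3290340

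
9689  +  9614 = 19303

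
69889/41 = 1704+ 25/41  =  1704.61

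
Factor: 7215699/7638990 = 2^ ( - 1)*5^( - 1)*23^( - 1)*67^1*11071^( - 1 )*35899^1 = 2405233/2546330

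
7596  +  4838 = 12434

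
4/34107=4/34107 = 0.00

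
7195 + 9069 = 16264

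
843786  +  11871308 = 12715094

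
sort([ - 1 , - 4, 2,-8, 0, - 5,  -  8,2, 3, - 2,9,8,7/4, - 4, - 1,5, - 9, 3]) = [ - 9,-8, - 8, - 5,-4, -4, - 2, -1 , - 1,  0,7/4, 2, 2, 3, 3 , 5,8, 9]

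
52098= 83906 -31808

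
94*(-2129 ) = -200126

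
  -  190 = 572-762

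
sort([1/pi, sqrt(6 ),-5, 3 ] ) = [ - 5,1/pi, sqrt(6), 3 ]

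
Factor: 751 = 751^1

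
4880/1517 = 3 + 329/1517 = 3.22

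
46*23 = 1058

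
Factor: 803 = 11^1 * 73^1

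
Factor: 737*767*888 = 2^3*3^1 *11^1*13^1*37^1*59^1*67^1 = 501967752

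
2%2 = 0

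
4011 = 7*573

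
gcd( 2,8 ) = 2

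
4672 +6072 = 10744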